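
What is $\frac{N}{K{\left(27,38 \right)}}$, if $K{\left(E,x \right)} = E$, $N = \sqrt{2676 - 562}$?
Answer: $\frac{\sqrt{2114}}{27} \approx 1.7029$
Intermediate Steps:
$N = \sqrt{2114} \approx 45.978$
$\frac{N}{K{\left(27,38 \right)}} = \frac{\sqrt{2114}}{27}$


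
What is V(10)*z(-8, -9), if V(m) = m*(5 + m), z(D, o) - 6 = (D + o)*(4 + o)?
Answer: 13650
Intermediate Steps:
z(D, o) = 6 + (4 + o)*(D + o) (z(D, o) = 6 + (D + o)*(4 + o) = 6 + (4 + o)*(D + o))
V(10)*z(-8, -9) = (10*(5 + 10))*(6 + (-9)² + 4*(-8) + 4*(-9) - 8*(-9)) = (10*15)*(6 + 81 - 32 - 36 + 72) = 150*91 = 13650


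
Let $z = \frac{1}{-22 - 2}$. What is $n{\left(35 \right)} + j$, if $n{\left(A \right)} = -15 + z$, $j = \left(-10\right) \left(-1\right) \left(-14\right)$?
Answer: $- \frac{3721}{24} \approx -155.04$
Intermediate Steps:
$z = - \frac{1}{24}$ ($z = \frac{1}{-24} = - \frac{1}{24} \approx -0.041667$)
$j = -140$ ($j = 10 \left(-14\right) = -140$)
$n{\left(A \right)} = - \frac{361}{24}$ ($n{\left(A \right)} = -15 - \frac{1}{24} = - \frac{361}{24}$)
$n{\left(35 \right)} + j = - \frac{361}{24} - 140 = - \frac{3721}{24}$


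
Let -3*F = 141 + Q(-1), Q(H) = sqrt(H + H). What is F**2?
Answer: (141 + I*sqrt(2))**2/9 ≈ 2208.8 + 44.312*I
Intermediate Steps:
Q(H) = sqrt(2)*sqrt(H) (Q(H) = sqrt(2*H) = sqrt(2)*sqrt(H))
F = -47 - I*sqrt(2)/3 (F = -(141 + sqrt(2)*sqrt(-1))/3 = -(141 + sqrt(2)*I)/3 = -(141 + I*sqrt(2))/3 = -47 - I*sqrt(2)/3 ≈ -47.0 - 0.4714*I)
F**2 = (-47 - I*sqrt(2)/3)**2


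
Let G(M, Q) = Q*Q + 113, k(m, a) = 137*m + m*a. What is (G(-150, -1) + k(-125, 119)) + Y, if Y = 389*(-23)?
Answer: -40833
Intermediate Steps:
k(m, a) = 137*m + a*m
G(M, Q) = 113 + Q² (G(M, Q) = Q² + 113 = 113 + Q²)
Y = -8947
(G(-150, -1) + k(-125, 119)) + Y = ((113 + (-1)²) - 125*(137 + 119)) - 8947 = ((113 + 1) - 125*256) - 8947 = (114 - 32000) - 8947 = -31886 - 8947 = -40833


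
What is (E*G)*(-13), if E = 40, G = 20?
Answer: -10400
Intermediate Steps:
(E*G)*(-13) = (40*20)*(-13) = 800*(-13) = -10400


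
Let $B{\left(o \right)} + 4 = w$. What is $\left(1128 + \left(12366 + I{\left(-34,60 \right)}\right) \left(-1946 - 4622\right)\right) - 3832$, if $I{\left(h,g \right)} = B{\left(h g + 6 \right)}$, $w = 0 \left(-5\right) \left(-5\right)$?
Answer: $-81196320$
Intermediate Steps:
$w = 0$ ($w = 0 \left(-5\right) = 0$)
$B{\left(o \right)} = -4$ ($B{\left(o \right)} = -4 + 0 = -4$)
$I{\left(h,g \right)} = -4$
$\left(1128 + \left(12366 + I{\left(-34,60 \right)}\right) \left(-1946 - 4622\right)\right) - 3832 = \left(1128 + \left(12366 - 4\right) \left(-1946 - 4622\right)\right) - 3832 = \left(1128 + 12362 \left(-6568\right)\right) - 3832 = \left(1128 - 81193616\right) - 3832 = -81192488 - 3832 = -81196320$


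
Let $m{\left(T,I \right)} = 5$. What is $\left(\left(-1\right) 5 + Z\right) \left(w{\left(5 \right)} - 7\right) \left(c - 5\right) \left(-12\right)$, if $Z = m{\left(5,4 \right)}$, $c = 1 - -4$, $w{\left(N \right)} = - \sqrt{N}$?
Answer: $0$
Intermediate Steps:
$c = 5$ ($c = 1 + 4 = 5$)
$Z = 5$
$\left(\left(-1\right) 5 + Z\right) \left(w{\left(5 \right)} - 7\right) \left(c - 5\right) \left(-12\right) = \left(\left(-1\right) 5 + 5\right) \left(- \sqrt{5} - 7\right) \left(5 - 5\right) \left(-12\right) = \left(-5 + 5\right) \left(-7 - \sqrt{5}\right) 0 \left(-12\right) = 0 \cdot 0 \left(-12\right) = 0 \left(-12\right) = 0$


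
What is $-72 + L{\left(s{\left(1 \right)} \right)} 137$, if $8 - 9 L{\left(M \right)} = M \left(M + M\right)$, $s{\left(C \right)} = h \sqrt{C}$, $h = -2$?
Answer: $-72$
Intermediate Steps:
$s{\left(C \right)} = - 2 \sqrt{C}$
$L{\left(M \right)} = \frac{8}{9} - \frac{2 M^{2}}{9}$ ($L{\left(M \right)} = \frac{8}{9} - \frac{M \left(M + M\right)}{9} = \frac{8}{9} - \frac{M 2 M}{9} = \frac{8}{9} - \frac{2 M^{2}}{9}$)
$-72 + L{\left(s{\left(1 \right)} \right)} 137 = -72 + \left(\frac{8}{9} - \frac{2 \left(- 2 \sqrt{1}\right)^{2}}{9}\right) 137 = -72 + \left(\frac{8}{9} - \frac{2 \left(\left(-2\right) 1\right)^{2}}{9}\right) 137 = -72 + \left(\frac{8}{9} - \frac{2 \left(-2\right)^{2}}{9}\right) 137 = -72 + \left(\frac{8}{9} - \frac{8}{9}\right) 137 = -72 + 0 \cdot 137 = -72 + 0 = -72$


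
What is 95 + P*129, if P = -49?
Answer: -6226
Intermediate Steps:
95 + P*129 = 95 - 49*129 = 95 - 6321 = -6226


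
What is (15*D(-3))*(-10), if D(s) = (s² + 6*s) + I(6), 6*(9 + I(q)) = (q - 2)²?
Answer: 2300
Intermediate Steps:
I(q) = -9 + (-2 + q)²/6 (I(q) = -9 + (q - 2)²/6 = -9 + (-2 + q)²/6)
D(s) = -19/3 + s² + 6*s (D(s) = (s² + 6*s) + (-9 + (-2 + 6)²/6) = (s² + 6*s) + (-9 + (⅙)*4²) = (s² + 6*s) + (-9 + (⅙)*16) = (s² + 6*s) + (-9 + 8/3) = (s² + 6*s) - 19/3 = -19/3 + s² + 6*s)
(15*D(-3))*(-10) = (15*(-19/3 + (-3)² + 6*(-3)))*(-10) = (15*(-19/3 + 9 - 18))*(-10) = (15*(-46/3))*(-10) = -230*(-10) = 2300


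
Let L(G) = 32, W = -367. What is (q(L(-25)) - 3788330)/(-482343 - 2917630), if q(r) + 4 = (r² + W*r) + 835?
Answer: 3798219/3399973 ≈ 1.1171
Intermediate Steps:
q(r) = 831 + r² - 367*r (q(r) = -4 + ((r² - 367*r) + 835) = -4 + (835 + r² - 367*r) = 831 + r² - 367*r)
(q(L(-25)) - 3788330)/(-482343 - 2917630) = ((831 + 32² - 367*32) - 3788330)/(-482343 - 2917630) = ((831 + 1024 - 11744) - 3788330)/(-3399973) = (-9889 - 3788330)*(-1/3399973) = -3798219*(-1/3399973) = 3798219/3399973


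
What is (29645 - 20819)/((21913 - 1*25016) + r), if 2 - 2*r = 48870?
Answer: -2942/9179 ≈ -0.32051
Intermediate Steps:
r = -24434 (r = 1 - ½*48870 = 1 - 24435 = -24434)
(29645 - 20819)/((21913 - 1*25016) + r) = (29645 - 20819)/((21913 - 1*25016) - 24434) = 8826/((21913 - 25016) - 24434) = 8826/(-3103 - 24434) = 8826/(-27537) = 8826*(-1/27537) = -2942/9179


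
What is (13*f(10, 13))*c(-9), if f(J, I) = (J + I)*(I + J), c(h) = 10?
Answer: 68770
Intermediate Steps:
f(J, I) = (I + J)² (f(J, I) = (I + J)*(I + J) = (I + J)²)
(13*f(10, 13))*c(-9) = (13*(13 + 10)²)*10 = (13*23²)*10 = (13*529)*10 = 6877*10 = 68770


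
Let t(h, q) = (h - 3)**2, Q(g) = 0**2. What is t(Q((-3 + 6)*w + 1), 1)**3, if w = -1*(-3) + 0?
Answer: 729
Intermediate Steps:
w = 3 (w = 3 + 0 = 3)
Q(g) = 0
t(h, q) = (-3 + h)**2
t(Q((-3 + 6)*w + 1), 1)**3 = ((-3 + 0)**2)**3 = ((-3)**2)**3 = 9**3 = 729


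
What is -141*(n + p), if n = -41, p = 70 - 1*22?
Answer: -987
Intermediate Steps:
p = 48 (p = 70 - 22 = 48)
-141*(n + p) = -141*(-41 + 48) = -141*7 = -987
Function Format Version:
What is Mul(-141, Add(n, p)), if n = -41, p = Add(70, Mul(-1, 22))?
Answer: -987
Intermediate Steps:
p = 48 (p = Add(70, -22) = 48)
Mul(-141, Add(n, p)) = Mul(-141, Add(-41, 48)) = Mul(-141, 7) = -987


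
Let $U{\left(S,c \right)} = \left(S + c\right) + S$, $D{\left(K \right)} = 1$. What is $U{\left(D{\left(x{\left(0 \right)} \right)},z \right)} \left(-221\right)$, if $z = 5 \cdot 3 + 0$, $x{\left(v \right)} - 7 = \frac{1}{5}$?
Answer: $-3757$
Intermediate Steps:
$x{\left(v \right)} = \frac{36}{5}$ ($x{\left(v \right)} = 7 + \frac{1}{5} = \frac{36}{5}$)
$z = 15$ ($z = 15 + 0 = 15$)
$U{\left(S,c \right)} = c + 2 S$
$U{\left(D{\left(x{\left(0 \right)} \right)},z \right)} \left(-221\right) = \left(15 + 2 \cdot 1\right) \left(-221\right) = \left(15 + 2\right) \left(-221\right) = 17 \left(-221\right) = -3757$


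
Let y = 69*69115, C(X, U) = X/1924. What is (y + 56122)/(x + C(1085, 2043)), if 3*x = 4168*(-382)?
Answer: -27850229004/3063343369 ≈ -9.0914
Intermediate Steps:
C(X, U) = X/1924 (C(X, U) = X*(1/1924) = X/1924)
x = -1592176/3 (x = (4168*(-382))/3 = (1/3)*(-1592176) = -1592176/3 ≈ -5.3073e+5)
y = 4768935
(y + 56122)/(x + C(1085, 2043)) = (4768935 + 56122)/(-1592176/3 + (1/1924)*1085) = 4825057/(-1592176/3 + 1085/1924) = 4825057/(-3063343369/5772) = 4825057*(-5772/3063343369) = -27850229004/3063343369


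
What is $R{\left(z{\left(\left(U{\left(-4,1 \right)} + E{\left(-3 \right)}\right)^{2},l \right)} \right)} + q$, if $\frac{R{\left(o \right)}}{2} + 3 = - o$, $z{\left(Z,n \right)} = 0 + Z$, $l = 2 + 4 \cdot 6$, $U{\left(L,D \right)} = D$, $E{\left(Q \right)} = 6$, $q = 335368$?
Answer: $335264$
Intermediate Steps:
$l = 26$ ($l = 2 + 24 = 26$)
$z{\left(Z,n \right)} = Z$
$R{\left(o \right)} = -6 - 2 o$ ($R{\left(o \right)} = -6 + 2 \left(- o\right) = -6 - 2 o$)
$R{\left(z{\left(\left(U{\left(-4,1 \right)} + E{\left(-3 \right)}\right)^{2},l \right)} \right)} + q = \left(-6 - 2 \left(1 + 6\right)^{2}\right) + 335368 = \left(-6 - 2 \cdot 7^{2}\right) + 335368 = \left(-6 - 98\right) + 335368 = -104 + 335368 = 335264$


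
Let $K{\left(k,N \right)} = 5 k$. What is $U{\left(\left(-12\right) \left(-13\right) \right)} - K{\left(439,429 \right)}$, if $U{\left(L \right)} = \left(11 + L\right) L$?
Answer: $23857$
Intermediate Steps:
$U{\left(L \right)} = L \left(11 + L\right)$
$U{\left(\left(-12\right) \left(-13\right) \right)} - K{\left(439,429 \right)} = \left(-12\right) \left(-13\right) \left(11 - -156\right) - 5 \cdot 439 = 156 \left(11 + 156\right) - 2195 = 156 \cdot 167 - 2195 = 26052 - 2195 = 23857$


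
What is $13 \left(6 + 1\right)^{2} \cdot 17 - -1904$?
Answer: $12733$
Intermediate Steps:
$13 \left(6 + 1\right)^{2} \cdot 17 - -1904 = 13 \cdot 7^{2} \cdot 17 + 1904 = 13 \cdot 49 \cdot 17 + 1904 = 637 \cdot 17 + 1904 = 10829 + 1904 = 12733$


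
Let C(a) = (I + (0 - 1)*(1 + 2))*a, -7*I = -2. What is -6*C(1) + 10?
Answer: 184/7 ≈ 26.286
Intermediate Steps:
I = 2/7 (I = -1/7*(-2) = 2/7 ≈ 0.28571)
C(a) = -19*a/7 (C(a) = (2/7 + (0 - 1)*(1 + 2))*a = (2/7 - 1*3)*a = (2/7 - 3)*a = -19*a/7)
-6*C(1) + 10 = -(-114)/7 + 10 = -6*(-19/7) + 10 = 114/7 + 10 = 184/7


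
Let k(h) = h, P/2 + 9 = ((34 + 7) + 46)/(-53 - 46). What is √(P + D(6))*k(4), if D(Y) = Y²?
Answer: 8*√4422/33 ≈ 16.121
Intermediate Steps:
P = -652/33 (P = -18 + 2*(((34 + 7) + 46)/(-53 - 46)) = -18 + 2*((41 + 46)/(-99)) = -18 + 2*(87*(-1/99)) = -18 + 2*(-29/33) = -18 - 58/33 = -652/33 ≈ -19.758)
√(P + D(6))*k(4) = √(-652/33 + 6²)*4 = √(-652/33 + 36)*4 = √(536/33)*4 = (2*√4422/33)*4 = 8*√4422/33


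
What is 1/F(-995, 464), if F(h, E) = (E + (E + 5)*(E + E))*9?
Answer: 1/3921264 ≈ 2.5502e-7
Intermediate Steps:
F(h, E) = 9*E + 18*E*(5 + E) (F(h, E) = (E + (5 + E)*(2*E))*9 = (E + 2*E*(5 + E))*9 = 9*E + 18*E*(5 + E))
1/F(-995, 464) = 1/(9*464*(11 + 2*464)) = 1/(9*464*(11 + 928)) = 1/(9*464*939) = 1/3921264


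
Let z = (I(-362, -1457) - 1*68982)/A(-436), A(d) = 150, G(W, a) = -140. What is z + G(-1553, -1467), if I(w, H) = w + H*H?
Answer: 406501/30 ≈ 13550.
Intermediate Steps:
I(w, H) = w + H**2
z = 410701/30 (z = ((-362 + (-1457)**2) - 1*68982)/150 = ((-362 + 2122849) - 68982)*(1/150) = (2122487 - 68982)*(1/150) = 2053505*(1/150) = 410701/30 ≈ 13690.)
z + G(-1553, -1467) = 410701/30 - 140 = 406501/30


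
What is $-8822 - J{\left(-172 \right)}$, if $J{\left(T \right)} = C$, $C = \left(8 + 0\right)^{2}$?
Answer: $-8886$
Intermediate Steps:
$C = 64$ ($C = 8^{2} = 64$)
$J{\left(T \right)} = 64$
$-8822 - J{\left(-172 \right)} = -8822 - 64 = -8886$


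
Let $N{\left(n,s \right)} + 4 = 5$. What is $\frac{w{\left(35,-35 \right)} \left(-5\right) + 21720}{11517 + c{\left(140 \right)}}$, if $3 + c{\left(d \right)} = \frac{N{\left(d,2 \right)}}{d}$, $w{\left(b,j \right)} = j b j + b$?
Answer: $- \frac{26996200}{1611961} \approx -16.747$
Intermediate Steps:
$w{\left(b,j \right)} = b + b j^{2}$ ($w{\left(b,j \right)} = b j j + b = b j^{2} + b = b + b j^{2}$)
$N{\left(n,s \right)} = 1$ ($N{\left(n,s \right)} = -4 + 5 = 1$)
$c{\left(d \right)} = -3 + \frac{1}{d}$ ($c{\left(d \right)} = -3 + 1 \frac{1}{d} = -3 + \frac{1}{d}$)
$\frac{w{\left(35,-35 \right)} \left(-5\right) + 21720}{11517 + c{\left(140 \right)}} = \frac{35 \left(1 + \left(-35\right)^{2}\right) \left(-5\right) + 21720}{11517 - \left(3 - \frac{1}{140}\right)} = \frac{35 \left(1 + 1225\right) \left(-5\right) + 21720}{11517 + \left(-3 + \frac{1}{140}\right)} = \frac{35 \cdot 1226 \left(-5\right) + 21720}{11517 - \frac{419}{140}} = \frac{42910 \left(-5\right) + 21720}{\frac{1611961}{140}} = \left(-214550 + 21720\right) \frac{140}{1611961} = \left(-192830\right) \frac{140}{1611961} = - \frac{26996200}{1611961}$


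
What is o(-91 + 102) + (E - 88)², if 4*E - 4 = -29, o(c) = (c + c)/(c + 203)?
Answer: 15207979/1712 ≈ 8883.2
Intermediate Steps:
o(c) = 2*c/(203 + c) (o(c) = (2*c)/(203 + c) = 2*c/(203 + c))
E = -25/4 (E = 1 + (¼)*(-29) = 1 - 29/4 = -25/4 ≈ -6.2500)
o(-91 + 102) + (E - 88)² = 2*(-91 + 102)/(203 + (-91 + 102)) + (-25/4 - 88)² = 2*11/(203 + 11) + (-377/4)² = 2*11/214 + 142129/16 = 2*11*(1/214) + 142129/16 = 11/107 + 142129/16 = 15207979/1712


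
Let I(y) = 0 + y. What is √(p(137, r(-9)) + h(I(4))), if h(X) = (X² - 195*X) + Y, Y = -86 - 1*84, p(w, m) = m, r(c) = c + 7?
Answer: 6*I*√26 ≈ 30.594*I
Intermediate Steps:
r(c) = 7 + c
Y = -170 (Y = -86 - 84 = -170)
I(y) = y
h(X) = -170 + X² - 195*X (h(X) = (X² - 195*X) - 170 = -170 + X² - 195*X)
√(p(137, r(-9)) + h(I(4))) = √((7 - 9) + (-170 + 4² - 195*4)) = √(-2 + (-170 + 16 - 780)) = √(-2 - 934) = √(-936) = 6*I*√26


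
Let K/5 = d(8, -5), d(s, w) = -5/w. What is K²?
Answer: 25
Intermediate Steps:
K = 5 (K = 5*(-5/(-5)) = 5*(-5*(-⅕)) = 5*1 = 5)
K² = 5² = 25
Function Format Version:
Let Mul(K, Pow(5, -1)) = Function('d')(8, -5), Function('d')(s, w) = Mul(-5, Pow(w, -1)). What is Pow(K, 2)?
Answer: 25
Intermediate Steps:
K = 5 (K = Mul(5, Mul(-5, Pow(-5, -1))) = Mul(5, Mul(-5, Rational(-1, 5))) = Mul(5, 1) = 5)
Pow(K, 2) = Pow(5, 2) = 25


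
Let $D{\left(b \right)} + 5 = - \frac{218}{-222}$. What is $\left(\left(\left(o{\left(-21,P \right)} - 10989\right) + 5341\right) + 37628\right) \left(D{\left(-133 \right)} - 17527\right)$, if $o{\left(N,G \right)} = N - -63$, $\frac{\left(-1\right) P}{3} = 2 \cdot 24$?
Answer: $- \frac{20770995582}{37} \approx -5.6138 \cdot 10^{8}$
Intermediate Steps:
$D{\left(b \right)} = - \frac{446}{111}$ ($D{\left(b \right)} = -5 - \frac{218}{-222} = -5 - - \frac{109}{111} = -5 + \frac{109}{111} = - \frac{446}{111}$)
$P = -144$ ($P = - 3 \cdot 2 \cdot 24 = \left(-3\right) 48 = -144$)
$o{\left(N,G \right)} = 63 + N$ ($o{\left(N,G \right)} = N + 63 = 63 + N$)
$\left(\left(\left(o{\left(-21,P \right)} - 10989\right) + 5341\right) + 37628\right) \left(D{\left(-133 \right)} - 17527\right) = \left(\left(\left(\left(63 - 21\right) - 10989\right) + 5341\right) + 37628\right) \left(- \frac{446}{111} - 17527\right) = \left(\left(\left(42 - 10989\right) + 5341\right) + 37628\right) \left(- \frac{1945943}{111}\right) = \left(\left(-10947 + 5341\right) + 37628\right) \left(- \frac{1945943}{111}\right) = \left(-5606 + 37628\right) \left(- \frac{1945943}{111}\right) = 32022 \left(- \frac{1945943}{111}\right) = - \frac{20770995582}{37}$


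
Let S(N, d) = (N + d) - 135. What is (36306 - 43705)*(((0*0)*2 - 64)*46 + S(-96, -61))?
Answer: 23943164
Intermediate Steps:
S(N, d) = -135 + N + d
(36306 - 43705)*(((0*0)*2 - 64)*46 + S(-96, -61)) = (36306 - 43705)*(((0*0)*2 - 64)*46 + (-135 - 96 - 61)) = -7399*((0*2 - 64)*46 - 292) = -7399*((0 - 64)*46 - 292) = -7399*(-64*46 - 292) = -7399*(-2944 - 292) = -7399*(-3236) = 23943164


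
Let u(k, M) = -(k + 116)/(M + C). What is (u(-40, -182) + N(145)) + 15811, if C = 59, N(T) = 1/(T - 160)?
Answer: 3241368/205 ≈ 15812.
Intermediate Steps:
N(T) = 1/(-160 + T)
u(k, M) = -(116 + k)/(59 + M) (u(k, M) = -(k + 116)/(M + 59) = -(116 + k)/(59 + M))
(u(-40, -182) + N(145)) + 15811 = ((-116 - 1*(-40))/(59 - 182) + 1/(-160 + 145)) + 15811 = ((-116 + 40)/(-123) + 1/(-15)) + 15811 = (-1/123*(-76) - 1/15) + 15811 = (76/123 - 1/15) + 15811 = 113/205 + 15811 = 3241368/205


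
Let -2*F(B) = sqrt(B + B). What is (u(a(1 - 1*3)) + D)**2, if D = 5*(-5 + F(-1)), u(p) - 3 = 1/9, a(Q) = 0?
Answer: 75593/162 + 985*I*sqrt(2)/9 ≈ 466.62 + 154.78*I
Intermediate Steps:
F(B) = -sqrt(2)*sqrt(B)/2 (F(B) = -sqrt(B + B)/2 = -sqrt(2)*sqrt(B)/2)
u(p) = 28/9 (u(p) = 3 + 1/9 = 28/9)
D = -25 - 5*I*sqrt(2)/2 (D = 5*(-5 - sqrt(2)*sqrt(-1)/2) = 5*(-5 - sqrt(2)*I/2) = 5*(-5 - I*sqrt(2)/2) = -25 - 5*I*sqrt(2)/2 ≈ -25.0 - 3.5355*I)
(u(a(1 - 1*3)) + D)**2 = (28/9 + (-25 - 5*I*sqrt(2)/2))**2 = (-197/9 - 5*I*sqrt(2)/2)**2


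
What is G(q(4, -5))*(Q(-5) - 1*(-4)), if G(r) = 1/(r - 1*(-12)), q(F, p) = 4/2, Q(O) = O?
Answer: -1/14 ≈ -0.071429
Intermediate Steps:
q(F, p) = 2 (q(F, p) = 4*(1/2) = 2)
G(r) = 1/(12 + r) (G(r) = 1/(r + 12) = 1/(12 + r))
G(q(4, -5))*(Q(-5) - 1*(-4)) = (-5 - 1*(-4))/(12 + 2) = (-5 + 4)/14 = (1/14)*(-1) = -1/14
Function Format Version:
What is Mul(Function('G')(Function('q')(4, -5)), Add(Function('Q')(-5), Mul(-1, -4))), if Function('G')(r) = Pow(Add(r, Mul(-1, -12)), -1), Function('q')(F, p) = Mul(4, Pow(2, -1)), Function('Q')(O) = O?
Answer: Rational(-1, 14) ≈ -0.071429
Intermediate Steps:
Function('q')(F, p) = 2 (Function('q')(F, p) = Mul(4, Rational(1, 2)) = 2)
Function('G')(r) = Pow(Add(12, r), -1) (Function('G')(r) = Pow(Add(r, 12), -1) = Pow(Add(12, r), -1))
Mul(Function('G')(Function('q')(4, -5)), Add(Function('Q')(-5), Mul(-1, -4))) = Mul(Pow(Add(12, 2), -1), Add(-5, Mul(-1, -4))) = Mul(Pow(14, -1), Add(-5, 4)) = Mul(Rational(1, 14), -1) = Rational(-1, 14)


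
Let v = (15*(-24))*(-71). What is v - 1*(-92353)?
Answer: 117913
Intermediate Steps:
v = 25560 (v = -360*(-71) = 25560)
v - 1*(-92353) = 25560 - 1*(-92353) = 25560 + 92353 = 117913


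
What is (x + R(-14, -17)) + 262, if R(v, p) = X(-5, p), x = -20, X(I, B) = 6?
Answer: 248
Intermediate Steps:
R(v, p) = 6
(x + R(-14, -17)) + 262 = (-20 + 6) + 262 = -14 + 262 = 248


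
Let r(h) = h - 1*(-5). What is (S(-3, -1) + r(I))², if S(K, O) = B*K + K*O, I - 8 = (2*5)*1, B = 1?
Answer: 529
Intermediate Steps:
I = 18 (I = 8 + (2*5)*1 = 8 + 10*1 = 8 + 10 = 18)
S(K, O) = K + K*O (S(K, O) = 1*K + K*O = K + K*O)
r(h) = 5 + h (r(h) = h + 5 = 5 + h)
(S(-3, -1) + r(I))² = (-3*(1 - 1) + (5 + 18))² = (-3*0 + 23)² = (0 + 23)² = 23² = 529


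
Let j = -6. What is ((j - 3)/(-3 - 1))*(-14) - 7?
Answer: -77/2 ≈ -38.500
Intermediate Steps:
((j - 3)/(-3 - 1))*(-14) - 7 = ((-6 - 3)/(-3 - 1))*(-14) - 7 = -9/(-4)*(-14) - 7 = -9*(-¼)*(-14) - 7 = (9/4)*(-14) - 7 = -63/2 - 7 = -77/2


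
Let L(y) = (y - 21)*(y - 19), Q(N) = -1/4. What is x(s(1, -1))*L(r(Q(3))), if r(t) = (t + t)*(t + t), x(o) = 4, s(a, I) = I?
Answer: 6225/4 ≈ 1556.3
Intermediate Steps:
Q(N) = -1/4 (Q(N) = -1*1/4 = -1/4)
r(t) = 4*t**2 (r(t) = (2*t)*(2*t) = 4*t**2)
L(y) = (-21 + y)*(-19 + y)
x(s(1, -1))*L(r(Q(3))) = 4*(399 + (4*(-1/4)**2)**2 - 160*(-1/4)**2) = 4*(399 + (4*(1/16))**2 - 160/16) = 4*(399 + (1/4)**2 - 40*1/4) = 4*(399 + 1/16 - 10) = 4*(6225/16) = 6225/4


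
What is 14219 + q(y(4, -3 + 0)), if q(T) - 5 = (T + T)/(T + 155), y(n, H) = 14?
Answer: 2403884/169 ≈ 14224.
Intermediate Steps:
q(T) = 5 + 2*T/(155 + T) (q(T) = 5 + (T + T)/(T + 155) = 5 + (2*T)/(155 + T) = 5 + 2*T/(155 + T))
14219 + q(y(4, -3 + 0)) = 14219 + (775 + 7*14)/(155 + 14) = 14219 + (775 + 98)/169 = 14219 + (1/169)*873 = 14219 + 873/169 = 2403884/169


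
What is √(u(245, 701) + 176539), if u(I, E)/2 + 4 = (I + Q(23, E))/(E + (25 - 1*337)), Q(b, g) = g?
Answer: √26713583439/389 ≈ 420.16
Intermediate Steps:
u(I, E) = -8 + 2*(E + I)/(-312 + E) (u(I, E) = -8 + 2*((I + E)/(E + (25 - 1*337))) = -8 + 2*((E + I)/(E + (25 - 337))) = -8 + 2*((E + I)/(E - 312)) = -8 + 2*((E + I)/(-312 + E)) = -8 + 2*(E + I)/(-312 + E))
√(u(245, 701) + 176539) = √(2*(1248 + 245 - 3*701)/(-312 + 701) + 176539) = √(2*(1248 + 245 - 2103)/389 + 176539) = √(2*(1/389)*(-610) + 176539) = √(-1220/389 + 176539) = √(68672451/389) = √26713583439/389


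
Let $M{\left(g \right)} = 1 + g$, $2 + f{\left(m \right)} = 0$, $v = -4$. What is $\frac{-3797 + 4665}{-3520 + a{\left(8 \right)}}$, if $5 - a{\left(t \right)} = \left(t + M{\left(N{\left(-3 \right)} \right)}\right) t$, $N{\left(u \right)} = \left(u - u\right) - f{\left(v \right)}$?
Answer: $- \frac{868}{3603} \approx -0.24091$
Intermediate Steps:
$f{\left(m \right)} = -2$ ($f{\left(m \right)} = -2 + 0 = -2$)
$N{\left(u \right)} = 2$ ($N{\left(u \right)} = \left(u - u\right) - -2 = 0 + 2 = 2$)
$a{\left(t \right)} = 5 - t \left(3 + t\right)$ ($a{\left(t \right)} = 5 - \left(t + \left(1 + 2\right)\right) t = 5 - \left(t + 3\right) t = 5 - \left(3 + t\right) t = 5 - t \left(3 + t\right)$)
$\frac{-3797 + 4665}{-3520 + a{\left(8 \right)}} = \frac{-3797 + 4665}{-3520 - 83} = \frac{868}{-3520 - 83} = \frac{868}{-3603} = 868 \left(- \frac{1}{3603}\right) = - \frac{868}{3603}$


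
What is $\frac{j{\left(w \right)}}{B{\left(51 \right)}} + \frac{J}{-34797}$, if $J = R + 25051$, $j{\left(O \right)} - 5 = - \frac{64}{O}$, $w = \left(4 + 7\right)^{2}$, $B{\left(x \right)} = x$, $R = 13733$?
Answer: $- \frac{73503629}{71577429} \approx -1.0269$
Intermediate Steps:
$w = 121$ ($w = 11^{2} = 121$)
$j{\left(O \right)} = 5 - \frac{64}{O}$
$J = 38784$ ($J = 13733 + 25051 = 38784$)
$\frac{j{\left(w \right)}}{B{\left(51 \right)}} + \frac{J}{-34797} = \frac{5 - \frac{64}{121}}{51} + \frac{38784}{-34797} = \left(5 - \frac{64}{121}\right) \frac{1}{51} + 38784 \left(- \frac{1}{34797}\right) = \left(5 - \frac{64}{121}\right) \frac{1}{51} - \frac{12928}{11599} = \frac{541}{121} \cdot \frac{1}{51} - \frac{12928}{11599} = \frac{541}{6171} - \frac{12928}{11599} = - \frac{73503629}{71577429}$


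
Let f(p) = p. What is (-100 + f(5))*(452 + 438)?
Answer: -84550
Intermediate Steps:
(-100 + f(5))*(452 + 438) = (-100 + 5)*(452 + 438) = -95*890 = -84550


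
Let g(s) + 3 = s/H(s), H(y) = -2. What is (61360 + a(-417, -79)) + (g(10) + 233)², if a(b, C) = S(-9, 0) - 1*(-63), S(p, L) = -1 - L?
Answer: 112047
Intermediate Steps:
a(b, C) = 62 (a(b, C) = (-1 - 1*0) - 1*(-63) = (-1 + 0) + 63 = -1 + 63 = 62)
g(s) = -3 - s/2 (g(s) = -3 + s/(-2) = -3 + s*(-½) = -3 - s/2)
(61360 + a(-417, -79)) + (g(10) + 233)² = (61360 + 62) + ((-3 - ½*10) + 233)² = 61422 + ((-3 - 5) + 233)² = 61422 + (-8 + 233)² = 61422 + 225² = 61422 + 50625 = 112047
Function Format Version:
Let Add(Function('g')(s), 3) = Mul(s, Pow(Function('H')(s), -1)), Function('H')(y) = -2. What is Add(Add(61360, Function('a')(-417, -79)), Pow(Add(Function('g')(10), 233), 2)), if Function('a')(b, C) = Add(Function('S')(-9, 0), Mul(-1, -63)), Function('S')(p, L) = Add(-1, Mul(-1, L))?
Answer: 112047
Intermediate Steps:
Function('a')(b, C) = 62 (Function('a')(b, C) = Add(Add(-1, Mul(-1, 0)), Mul(-1, -63)) = Add(Add(-1, 0), 63) = Add(-1, 63) = 62)
Function('g')(s) = Add(-3, Mul(Rational(-1, 2), s)) (Function('g')(s) = Add(-3, Mul(s, Pow(-2, -1))) = Add(-3, Mul(s, Rational(-1, 2))) = Add(-3, Mul(Rational(-1, 2), s)))
Add(Add(61360, Function('a')(-417, -79)), Pow(Add(Function('g')(10), 233), 2)) = Add(Add(61360, 62), Pow(Add(Add(-3, Mul(Rational(-1, 2), 10)), 233), 2)) = Add(61422, Pow(Add(Add(-3, -5), 233), 2)) = Add(61422, Pow(Add(-8, 233), 2)) = Add(61422, Pow(225, 2)) = Add(61422, 50625) = 112047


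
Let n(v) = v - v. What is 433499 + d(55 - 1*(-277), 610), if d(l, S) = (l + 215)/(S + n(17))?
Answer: 264434937/610 ≈ 4.3350e+5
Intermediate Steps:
n(v) = 0
d(l, S) = (215 + l)/S (d(l, S) = (l + 215)/(S + 0) = (215 + l)/S)
433499 + d(55 - 1*(-277), 610) = 433499 + (215 + (55 - 1*(-277)))/610 = 433499 + (215 + (55 + 277))/610 = 433499 + (215 + 332)/610 = 433499 + (1/610)*547 = 433499 + 547/610 = 264434937/610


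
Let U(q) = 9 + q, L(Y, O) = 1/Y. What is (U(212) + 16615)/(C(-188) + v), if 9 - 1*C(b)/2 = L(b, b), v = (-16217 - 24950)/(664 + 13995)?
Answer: 7733032952/6982663 ≈ 1107.5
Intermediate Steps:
v = -41167/14659 ≈ -2.8083
C(b) = 18 - 2/b
(U(212) + 16615)/(C(-188) + v) = ((9 + 212) + 16615)/((18 - 2/(-188)) - 41167/14659) = (221 + 16615)/((18 - 2*(-1/188)) - 41167/14659) = 16836/((18 + 1/94) - 41167/14659) = 16836/(1693/94 - 41167/14659) = 16836/(20947989/1377946) = 16836*(1377946/20947989) = 7733032952/6982663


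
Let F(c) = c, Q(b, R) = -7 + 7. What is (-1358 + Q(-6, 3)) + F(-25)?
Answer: -1383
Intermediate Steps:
Q(b, R) = 0
(-1358 + Q(-6, 3)) + F(-25) = (-1358 + 0) - 25 = -1358 - 25 = -1383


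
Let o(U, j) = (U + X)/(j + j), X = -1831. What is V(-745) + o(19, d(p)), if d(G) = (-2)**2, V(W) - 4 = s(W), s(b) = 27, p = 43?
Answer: -391/2 ≈ -195.50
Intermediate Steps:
V(W) = 31 (V(W) = 4 + 27 = 31)
d(G) = 4
o(U, j) = (-1831 + U)/(2*j) (o(U, j) = (U - 1831)/(j + j) = (-1831 + U)/((2*j)) = (-1831 + U)*(1/(2*j)) = (-1831 + U)/(2*j))
V(-745) + o(19, d(p)) = 31 + (1/2)*(-1831 + 19)/4 = 31 + (1/2)*(1/4)*(-1812) = 31 - 453/2 = -391/2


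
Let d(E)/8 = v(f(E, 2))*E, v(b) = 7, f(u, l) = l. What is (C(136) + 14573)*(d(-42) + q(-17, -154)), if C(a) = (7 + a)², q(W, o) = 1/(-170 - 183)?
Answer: -29077260654/353 ≈ -8.2372e+7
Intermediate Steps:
q(W, o) = -1/353 (q(W, o) = 1/(-353) = -1/353)
d(E) = 56*E (d(E) = 8*(7*E) = 56*E)
(C(136) + 14573)*(d(-42) + q(-17, -154)) = ((7 + 136)² + 14573)*(56*(-42) - 1/353) = (143² + 14573)*(-2352 - 1/353) = (20449 + 14573)*(-830257/353) = 35022*(-830257/353) = -29077260654/353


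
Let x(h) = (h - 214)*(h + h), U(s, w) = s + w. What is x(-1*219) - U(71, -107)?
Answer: 189690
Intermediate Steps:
x(h) = 2*h*(-214 + h) (x(h) = (-214 + h)*(2*h) = 2*h*(-214 + h))
x(-1*219) - U(71, -107) = 2*(-1*219)*(-214 - 1*219) - (71 - 107) = 2*(-219)*(-214 - 219) - 1*(-36) = 2*(-219)*(-433) + 36 = 189654 + 36 = 189690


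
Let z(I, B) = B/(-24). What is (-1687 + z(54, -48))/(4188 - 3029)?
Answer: -1685/1159 ≈ -1.4538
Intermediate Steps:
z(I, B) = -B/24 (z(I, B) = B*(-1/24) = -B/24)
(-1687 + z(54, -48))/(4188 - 3029) = (-1687 - 1/24*(-48))/(4188 - 3029) = (-1687 + 2)/1159 = -1685*1/1159 = -1685/1159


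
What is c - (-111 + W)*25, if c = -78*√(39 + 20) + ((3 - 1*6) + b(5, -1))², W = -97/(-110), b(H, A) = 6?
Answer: 60763/22 - 78*√59 ≈ 2162.8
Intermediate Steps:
W = 97/110 (W = -97*(-1/110) = 97/110 ≈ 0.88182)
c = 9 - 78*√59 (c = -78*√(39 + 20) + ((3 - 1*6) + 6)² = -78*√59 + ((3 - 6) + 6)² = -78*√59 + (-3 + 6)² = -78*√59 + 3² = -78*√59 + 9 = 9 - 78*√59 ≈ -590.13)
c - (-111 + W)*25 = (9 - 78*√59) - (-111 + 97/110)*25 = (9 - 78*√59) - (-12113)*25/110 = (9 - 78*√59) - 1*(-60565/22) = (9 - 78*√59) + 60565/22 = 60763/22 - 78*√59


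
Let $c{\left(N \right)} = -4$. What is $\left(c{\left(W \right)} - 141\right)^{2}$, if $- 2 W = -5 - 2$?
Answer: $21025$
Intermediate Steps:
$W = \frac{7}{2}$ ($W = - \frac{-5 - 2}{2} = \left(- \frac{1}{2}\right) \left(-7\right) = \frac{7}{2} \approx 3.5$)
$\left(c{\left(W \right)} - 141\right)^{2} = \left(-4 - 141\right)^{2} = \left(-145\right)^{2} = 21025$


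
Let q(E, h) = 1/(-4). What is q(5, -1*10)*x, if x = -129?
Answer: 129/4 ≈ 32.250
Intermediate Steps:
q(E, h) = -¼
q(5, -1*10)*x = -¼*(-129) = 129/4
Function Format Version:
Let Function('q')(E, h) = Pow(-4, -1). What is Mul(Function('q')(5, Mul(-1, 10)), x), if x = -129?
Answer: Rational(129, 4) ≈ 32.250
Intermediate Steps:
Function('q')(E, h) = Rational(-1, 4)
Mul(Function('q')(5, Mul(-1, 10)), x) = Mul(Rational(-1, 4), -129) = Rational(129, 4)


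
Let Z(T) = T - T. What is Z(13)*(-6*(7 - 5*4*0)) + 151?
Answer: 151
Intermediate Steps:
Z(T) = 0
Z(13)*(-6*(7 - 5*4*0)) + 151 = 0*(-6*(7 - 5*4*0)) + 151 = 0*(-6*(7 - 20*0)) + 151 = 0*(-6*(7 + 0)) + 151 = 0*(-6*7) + 151 = 0*(-42) + 151 = 0 + 151 = 151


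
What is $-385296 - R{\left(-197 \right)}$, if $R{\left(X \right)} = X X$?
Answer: $-424105$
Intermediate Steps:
$R{\left(X \right)} = X^{2}$
$-385296 - R{\left(-197 \right)} = -385296 - \left(-197\right)^{2} = -385296 - 38809 = -424105$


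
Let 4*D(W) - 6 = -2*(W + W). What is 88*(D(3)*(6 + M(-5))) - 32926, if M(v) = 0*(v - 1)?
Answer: -33718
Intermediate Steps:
M(v) = 0 (M(v) = 0*(-1 + v) = 0)
D(W) = 3/2 - W (D(W) = 3/2 + (-2*(W + W))/4 = 3/2 + (-4*W)/4 = 3/2 - W)
88*(D(3)*(6 + M(-5))) - 32926 = 88*((3/2 - 1*3)*(6 + 0)) - 32926 = 88*((3/2 - 3)*6) - 32926 = 88*(-3/2*6) - 32926 = 88*(-9) - 32926 = -792 - 32926 = -33718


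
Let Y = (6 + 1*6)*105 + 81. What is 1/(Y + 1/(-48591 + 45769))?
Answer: 2822/3784301 ≈ 0.00074571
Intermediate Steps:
Y = 1341 (Y = (6 + 6)*105 + 81 = 12*105 + 81 = 1260 + 81 = 1341)
1/(Y + 1/(-48591 + 45769)) = 1/(1341 + 1/(-48591 + 45769)) = 1/(1341 + 1/(-2822)) = 1/(1341 - 1/2822) = 1/(3784301/2822) = 2822/3784301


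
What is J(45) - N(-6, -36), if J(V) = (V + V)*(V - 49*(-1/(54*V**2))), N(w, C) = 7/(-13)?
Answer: 63978892/15795 ≈ 4050.6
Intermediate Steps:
N(w, C) = -7/13 (N(w, C) = 7*(-1/13) = -7/13)
J(V) = 2*V*(V + 49/(54*V**2)) (J(V) = (2*V)*(V - (-49)/(54*V**2)) = (2*V)*(V + 49/(54*V**2)) = 2*V*(V + 49/(54*V**2)))
J(45) - N(-6, -36) = (1/27)*(49 + 54*45**3)/45 - 1*(-7/13) = (1/27)*(1/45)*(49 + 54*91125) + 7/13 = (1/27)*(1/45)*(49 + 4920750) + 7/13 = (1/27)*(1/45)*4920799 + 7/13 = 4920799/1215 + 7/13 = 63978892/15795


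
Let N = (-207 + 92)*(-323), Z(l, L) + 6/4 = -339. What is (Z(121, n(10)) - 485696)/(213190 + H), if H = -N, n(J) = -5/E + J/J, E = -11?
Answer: -972073/352090 ≈ -2.7609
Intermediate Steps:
n(J) = 16/11 (n(J) = -5/(-11) + J/J = -5*(-1/11) + 1 = 5/11 + 1 = 16/11)
Z(l, L) = -681/2 (Z(l, L) = -3/2 - 339 = -681/2)
N = 37145 (N = -115*(-323) = 37145)
H = -37145 (H = -1*37145 = -37145)
(Z(121, n(10)) - 485696)/(213190 + H) = (-681/2 - 485696)/(213190 - 37145) = -972073/2/176045 = -972073/2*1/176045 = -972073/352090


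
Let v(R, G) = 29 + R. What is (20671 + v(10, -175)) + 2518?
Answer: 23228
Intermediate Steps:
(20671 + v(10, -175)) + 2518 = (20671 + (29 + 10)) + 2518 = (20671 + 39) + 2518 = 20710 + 2518 = 23228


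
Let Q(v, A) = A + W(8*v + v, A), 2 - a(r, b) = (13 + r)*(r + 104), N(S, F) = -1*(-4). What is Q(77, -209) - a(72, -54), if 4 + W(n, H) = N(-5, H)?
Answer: 14749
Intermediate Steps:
N(S, F) = 4
a(r, b) = 2 - (13 + r)*(104 + r) (a(r, b) = 2 - (13 + r)*(r + 104) = 2 - (13 + r)*(104 + r))
W(n, H) = 0 (W(n, H) = -4 + 4 = 0)
Q(v, A) = A (Q(v, A) = A + 0 = A)
Q(77, -209) - a(72, -54) = -209 - (-1350 - 1*72**2 - 117*72) = -209 - (-1350 - 1*5184 - 8424) = -209 - (-1350 - 5184 - 8424) = -209 - 1*(-14958) = -209 + 14958 = 14749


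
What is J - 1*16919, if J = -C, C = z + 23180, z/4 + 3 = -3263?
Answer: -27035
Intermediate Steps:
z = -13064 (z = -12 + 4*(-3263) = -12 - 13052 = -13064)
C = 10116 (C = -13064 + 23180 = 10116)
J = -10116 (J = -1*10116 = -10116)
J - 1*16919 = -10116 - 1*16919 = -10116 - 16919 = -27035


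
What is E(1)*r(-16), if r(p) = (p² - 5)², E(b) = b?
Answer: 63001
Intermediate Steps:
r(p) = (-5 + p²)²
E(1)*r(-16) = 1*(-5 + (-16)²)² = 1*(-5 + 256)² = 1*251² = 1*63001 = 63001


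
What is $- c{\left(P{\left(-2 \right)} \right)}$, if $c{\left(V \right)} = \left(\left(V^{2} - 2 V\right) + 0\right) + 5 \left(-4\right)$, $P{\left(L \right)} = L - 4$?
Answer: $-28$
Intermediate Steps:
$P{\left(L \right)} = -4 + L$
$c{\left(V \right)} = -20 + V^{2} - 2 V$ ($c{\left(V \right)} = \left(V^{2} - 2 V\right) - 20 = -20 + V^{2} - 2 V$)
$- c{\left(P{\left(-2 \right)} \right)} = - (-20 + \left(-4 - 2\right)^{2} - 2 \left(-4 - 2\right)) = - (-20 + \left(-6\right)^{2} - -12) = - (-20 + 36 + 12) = \left(-1\right) 28 = -28$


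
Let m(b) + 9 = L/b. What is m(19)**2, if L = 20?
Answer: 22801/361 ≈ 63.161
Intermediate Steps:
m(b) = -9 + 20/b
m(19)**2 = (-9 + 20/19)**2 = (-151/19)**2 = 22801/361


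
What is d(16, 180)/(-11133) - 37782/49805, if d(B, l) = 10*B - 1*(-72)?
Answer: -432181766/554479065 ≈ -0.77944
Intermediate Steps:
d(B, l) = 72 + 10*B (d(B, l) = 10*B + 72 = 72 + 10*B)
d(16, 180)/(-11133) - 37782/49805 = (72 + 10*16)/(-11133) - 37782/49805 = (72 + 160)*(-1/11133) - 37782*1/49805 = 232*(-1/11133) - 37782/49805 = -232/11133 - 37782/49805 = -432181766/554479065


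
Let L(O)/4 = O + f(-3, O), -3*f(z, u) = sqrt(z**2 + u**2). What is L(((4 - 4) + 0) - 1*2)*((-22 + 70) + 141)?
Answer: -1512 - 252*sqrt(13) ≈ -2420.6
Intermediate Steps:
f(z, u) = -sqrt(u**2 + z**2)/3 (f(z, u) = -sqrt(z**2 + u**2)/3 = -sqrt(u**2 + z**2)/3)
L(O) = 4*O - 4*sqrt(9 + O**2)/3 (L(O) = 4*(O - sqrt(O**2 + (-3)**2)/3) = 4*(O - sqrt(O**2 + 9)/3) = 4*(O - sqrt(9 + O**2)/3) = 4*O - 4*sqrt(9 + O**2)/3)
L(((4 - 4) + 0) - 1*2)*((-22 + 70) + 141) = (4*(((4 - 4) + 0) - 1*2) - 4*sqrt(9 + (((4 - 4) + 0) - 1*2)**2)/3)*((-22 + 70) + 141) = (4*((0 + 0) - 2) - 4*sqrt(9 + ((0 + 0) - 2)**2)/3)*(48 + 141) = (4*(0 - 2) - 4*sqrt(9 + (0 - 2)**2)/3)*189 = (4*(-2) - 4*sqrt(9 + (-2)**2)/3)*189 = (-8 - 4*sqrt(9 + 4)/3)*189 = (-8 - 4*sqrt(13)/3)*189 = -1512 - 252*sqrt(13)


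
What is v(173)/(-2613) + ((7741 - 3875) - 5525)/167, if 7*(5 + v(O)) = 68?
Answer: -10116760/1018199 ≈ -9.9359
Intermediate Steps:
v(O) = 33/7 (v(O) = -5 + (1/7)*68 = -5 + 68/7 = 33/7)
v(173)/(-2613) + ((7741 - 3875) - 5525)/167 = (33/7)/(-2613) + ((7741 - 3875) - 5525)/167 = (33/7)*(-1/2613) + (3866 - 5525)*(1/167) = -11/6097 - 1659*1/167 = -11/6097 - 1659/167 = -10116760/1018199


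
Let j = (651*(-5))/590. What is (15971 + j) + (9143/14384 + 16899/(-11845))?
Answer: 160482357539001/10052330320 ≈ 15965.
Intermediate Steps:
j = -651/118 (j = -3255*1/590 = -651/118 ≈ -5.5170)
(15971 + j) + (9143/14384 + 16899/(-11845)) = (15971 - 651/118) + (9143/14384 + 16899/(-11845)) = 1883927/118 + (9143*(1/14384) + 16899*(-1/11845)) = 1883927/118 + (9143/14384 - 16899/11845) = 1883927/118 - 134776381/170378480 = 160482357539001/10052330320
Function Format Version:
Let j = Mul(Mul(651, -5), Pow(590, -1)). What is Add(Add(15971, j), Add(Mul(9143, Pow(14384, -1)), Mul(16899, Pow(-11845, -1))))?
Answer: Rational(160482357539001, 10052330320) ≈ 15965.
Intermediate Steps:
j = Rational(-651, 118) (j = Mul(-3255, Rational(1, 590)) = Rational(-651, 118) ≈ -5.5170)
Add(Add(15971, j), Add(Mul(9143, Pow(14384, -1)), Mul(16899, Pow(-11845, -1)))) = Add(Add(15971, Rational(-651, 118)), Add(Mul(9143, Pow(14384, -1)), Mul(16899, Pow(-11845, -1)))) = Add(Rational(1883927, 118), Add(Mul(9143, Rational(1, 14384)), Mul(16899, Rational(-1, 11845)))) = Add(Rational(1883927, 118), Add(Rational(9143, 14384), Rational(-16899, 11845))) = Add(Rational(1883927, 118), Rational(-134776381, 170378480)) = Rational(160482357539001, 10052330320)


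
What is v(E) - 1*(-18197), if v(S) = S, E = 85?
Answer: 18282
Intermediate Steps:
v(E) - 1*(-18197) = 85 - 1*(-18197) = 85 + 18197 = 18282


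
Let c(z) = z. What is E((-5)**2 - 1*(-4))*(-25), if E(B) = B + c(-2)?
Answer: -675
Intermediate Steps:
E(B) = -2 + B (E(B) = B - 2 = -2 + B)
E((-5)**2 - 1*(-4))*(-25) = (-2 + ((-5)**2 - 1*(-4)))*(-25) = (-2 + (25 + 4))*(-25) = (-2 + 29)*(-25) = 27*(-25) = -675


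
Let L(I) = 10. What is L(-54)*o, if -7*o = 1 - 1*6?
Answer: 50/7 ≈ 7.1429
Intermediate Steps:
o = 5/7 (o = -(1 - 1*6)/7 = -(1 - 6)/7 = -⅐*(-5) = 5/7 ≈ 0.71429)
L(-54)*o = 10*(5/7) = 50/7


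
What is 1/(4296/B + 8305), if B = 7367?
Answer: 7367/61187231 ≈ 0.00012040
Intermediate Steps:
1/(4296/B + 8305) = 1/(4296/7367 + 8305) = 1/(61187231/7367) = 7367/61187231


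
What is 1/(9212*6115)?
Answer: 1/56331380 ≈ 1.7752e-8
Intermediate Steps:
1/(9212*6115) = (1/9212)*(1/6115) = 1/56331380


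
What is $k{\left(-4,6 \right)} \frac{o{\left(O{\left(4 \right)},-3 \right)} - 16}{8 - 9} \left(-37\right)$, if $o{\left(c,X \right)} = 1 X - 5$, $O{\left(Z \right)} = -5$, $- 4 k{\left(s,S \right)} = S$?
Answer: $1332$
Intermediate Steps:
$k{\left(s,S \right)} = - \frac{S}{4}$
$o{\left(c,X \right)} = -5 + X$ ($o{\left(c,X \right)} = X - 5 = -5 + X$)
$k{\left(-4,6 \right)} \frac{o{\left(O{\left(4 \right)},-3 \right)} - 16}{8 - 9} \left(-37\right) = \left(- \frac{1}{4}\right) 6 \frac{\left(-5 - 3\right) - 16}{8 - 9} \left(-37\right) = - \frac{3 \frac{-8 - 16}{-1}}{2} \left(-37\right) = - \frac{3 \left(\left(-24\right) \left(-1\right)\right)}{2} \left(-37\right) = \left(- \frac{3}{2}\right) 24 \left(-37\right) = \left(-36\right) \left(-37\right) = 1332$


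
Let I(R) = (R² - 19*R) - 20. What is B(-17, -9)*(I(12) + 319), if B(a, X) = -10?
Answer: -2150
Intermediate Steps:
I(R) = -20 + R² - 19*R
B(-17, -9)*(I(12) + 319) = -10*((-20 + 12² - 19*12) + 319) = -10*((-20 + 144 - 228) + 319) = -10*(-104 + 319) = -10*215 = -2150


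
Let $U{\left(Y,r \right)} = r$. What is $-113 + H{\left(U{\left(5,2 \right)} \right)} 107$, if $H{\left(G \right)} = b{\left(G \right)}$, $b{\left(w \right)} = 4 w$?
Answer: $743$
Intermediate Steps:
$H{\left(G \right)} = 4 G$
$-113 + H{\left(U{\left(5,2 \right)} \right)} 107 = -113 + 4 \cdot 2 \cdot 107 = -113 + 8 \cdot 107 = -113 + 856 = 743$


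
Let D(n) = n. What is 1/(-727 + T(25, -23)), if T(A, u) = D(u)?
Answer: -1/750 ≈ -0.0013333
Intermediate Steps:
T(A, u) = u
1/(-727 + T(25, -23)) = 1/(-727 - 23) = 1/(-750) = -1/750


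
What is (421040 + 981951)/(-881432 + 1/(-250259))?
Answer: -351111124669/220586290889 ≈ -1.5917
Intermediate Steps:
(421040 + 981951)/(-881432 + 1/(-250259)) = 1402991/(-881432 - 1/250259) = 1402991/(-220586290889/250259) = 1402991*(-250259/220586290889) = -351111124669/220586290889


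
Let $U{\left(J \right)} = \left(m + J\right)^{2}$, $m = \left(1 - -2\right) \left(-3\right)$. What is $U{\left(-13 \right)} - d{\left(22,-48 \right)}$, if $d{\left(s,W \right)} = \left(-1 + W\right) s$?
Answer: $1562$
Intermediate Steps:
$m = -9$ ($m = \left(1 + 2\right) \left(-3\right) = 3 \left(-3\right) = -9$)
$d{\left(s,W \right)} = s \left(-1 + W\right)$
$U{\left(J \right)} = \left(-9 + J\right)^{2}$
$U{\left(-13 \right)} - d{\left(22,-48 \right)} = \left(-9 - 13\right)^{2} - 22 \left(-1 - 48\right) = \left(-22\right)^{2} - 22 \left(-49\right) = 484 - -1078 = 484 + 1078 = 1562$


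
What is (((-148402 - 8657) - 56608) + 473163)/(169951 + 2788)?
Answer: 259496/172739 ≈ 1.5022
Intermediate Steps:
(((-148402 - 8657) - 56608) + 473163)/(169951 + 2788) = ((-157059 - 56608) + 473163)/172739 = (-213667 + 473163)*(1/172739) = 259496*(1/172739) = 259496/172739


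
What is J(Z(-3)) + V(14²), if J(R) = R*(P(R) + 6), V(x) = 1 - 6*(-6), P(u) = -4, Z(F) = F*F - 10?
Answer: 35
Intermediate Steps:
Z(F) = -10 + F² (Z(F) = F² - 10 = -10 + F²)
V(x) = 37 (V(x) = 1 + 36 = 37)
J(R) = 2*R (J(R) = R*(-4 + 6) = R*2 = 2*R)
J(Z(-3)) + V(14²) = 2*(-10 + (-3)²) + 37 = 2*(-10 + 9) + 37 = 2*(-1) + 37 = -2 + 37 = 35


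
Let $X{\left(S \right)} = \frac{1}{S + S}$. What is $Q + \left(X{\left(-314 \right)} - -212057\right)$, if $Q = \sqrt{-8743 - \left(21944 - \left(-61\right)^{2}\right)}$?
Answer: $\frac{133171795}{628} + i \sqrt{26966} \approx 2.1206 \cdot 10^{5} + 164.21 i$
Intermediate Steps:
$X{\left(S \right)} = \frac{1}{2 S}$
$Q = i \sqrt{26966}$ ($Q = \sqrt{-8743 + \left(-21944 + 3721\right)} = \sqrt{-8743 - 18223} = \sqrt{-26966} = i \sqrt{26966} \approx 164.21 i$)
$Q + \left(X{\left(-314 \right)} - -212057\right) = i \sqrt{26966} + \left(\frac{1}{2 \left(-314\right)} - -212057\right) = i \sqrt{26966} + \left(\frac{1}{2} \left(- \frac{1}{314}\right) + 212057\right) = i \sqrt{26966} + \left(- \frac{1}{628} + 212057\right) = i \sqrt{26966} + \frac{133171795}{628} = \frac{133171795}{628} + i \sqrt{26966}$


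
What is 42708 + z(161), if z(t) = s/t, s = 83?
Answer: 6876071/161 ≈ 42709.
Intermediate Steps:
z(t) = 83/t
42708 + z(161) = 42708 + 83/161 = 6876071/161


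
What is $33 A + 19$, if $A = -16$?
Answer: $-509$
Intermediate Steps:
$33 A + 19 = 33 \left(-16\right) + 19 = -528 + 19 = -509$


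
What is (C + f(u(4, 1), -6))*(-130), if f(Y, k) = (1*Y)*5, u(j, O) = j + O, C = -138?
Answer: 14690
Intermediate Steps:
u(j, O) = O + j
f(Y, k) = 5*Y (f(Y, k) = Y*5 = 5*Y)
(C + f(u(4, 1), -6))*(-130) = (-138 + 5*(1 + 4))*(-130) = (-138 + 5*5)*(-130) = (-138 + 25)*(-130) = -113*(-130) = 14690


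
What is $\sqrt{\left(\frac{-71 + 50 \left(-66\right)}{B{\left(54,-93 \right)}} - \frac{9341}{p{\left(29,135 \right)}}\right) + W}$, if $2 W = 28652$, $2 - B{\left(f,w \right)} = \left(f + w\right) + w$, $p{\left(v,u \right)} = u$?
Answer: $\frac{\sqrt{517475627610}}{6030} \approx 119.3$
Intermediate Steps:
$B{\left(f,w \right)} = 2 - f - 2 w$ ($B{\left(f,w \right)} = 2 - \left(\left(f + w\right) + w\right) = 2 - \left(f + 2 w\right) = 2 - f - 2 w$)
$W = 14326$ ($W = \frac{1}{2} \cdot 28652 = 14326$)
$\sqrt{\left(\frac{-71 + 50 \left(-66\right)}{B{\left(54,-93 \right)}} - \frac{9341}{p{\left(29,135 \right)}}\right) + W} = \sqrt{\left(\frac{-71 + 50 \left(-66\right)}{2 - 54 - -186} - \frac{9341}{135}\right) + 14326} = \sqrt{\left(\frac{-71 - 3300}{2 - 54 + 186} - \frac{9341}{135}\right) + 14326} = \sqrt{\left(- \frac{3371}{134} - \frac{9341}{135}\right) + 14326} = \sqrt{- \frac{1706779}{18090} + 14326} = \sqrt{\frac{257450561}{18090}} = \frac{\sqrt{517475627610}}{6030}$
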